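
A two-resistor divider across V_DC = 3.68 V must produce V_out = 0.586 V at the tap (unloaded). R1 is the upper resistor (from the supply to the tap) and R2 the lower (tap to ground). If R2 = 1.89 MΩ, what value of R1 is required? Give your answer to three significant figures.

R1 ≈ 9.98 MΩ

The divider ratio is R2/(R1+R2) = 0.586/3.68 = 0.1592.
So R1 = R2 · (V_DC/V_out − 1) = 1.89 × (3.68/0.586 − 1) = 1.89 × 5.280 = 9.979 MΩ.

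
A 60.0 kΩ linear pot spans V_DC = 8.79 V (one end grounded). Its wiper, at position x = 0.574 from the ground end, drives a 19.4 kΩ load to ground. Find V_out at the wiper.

The pot divides into 25.56 kΩ above the wiper and 34.44 kΩ below.
Lower segment in parallel with the load: 34.44 ‖ 19.4 = 12.41 kΩ.
Loaded-divider output: V_out = 8.79 × 0.3268 = 2.873 V.

V_out ≈ 2.87 V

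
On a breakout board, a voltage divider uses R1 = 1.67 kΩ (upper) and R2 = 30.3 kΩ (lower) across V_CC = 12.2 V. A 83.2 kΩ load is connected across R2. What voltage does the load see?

The load sits in parallel with R2, giving an effective lower resistance R2' = R2·R_L/(R2+R_L) = 22.21 kΩ.
Then V_out = V_CC · R2'/(R1 + R2') = 12.2 × 22.21/23.88 = 11.35 V.
(Unloaded it would be 11.6 V; the load pulls it down.)

V_out ≈ 11.3 V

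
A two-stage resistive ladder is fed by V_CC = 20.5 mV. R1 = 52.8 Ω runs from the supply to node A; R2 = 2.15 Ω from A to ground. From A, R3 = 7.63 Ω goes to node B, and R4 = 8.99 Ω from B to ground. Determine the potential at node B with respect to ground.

V_B ≈ 0.386 mV

The second stage (R3 + R4 = 16.62 Ω) loads node A in parallel with R2.
R2 ‖ (R3+R4) = 1.904 Ω.
V_A = 20.5 × 1.904/(52.8 + 1.904) = 0.7134 mV.
Stage 2 is unloaded, so V_B = V_A · R4/(R3+R4) = 0.7134 × 8.99/16.62 = 0.3859 mV.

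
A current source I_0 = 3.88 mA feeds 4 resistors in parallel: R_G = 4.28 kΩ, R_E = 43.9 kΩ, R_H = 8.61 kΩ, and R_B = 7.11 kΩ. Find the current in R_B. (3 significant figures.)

I ≈ 1.06 mA

ΣG = 1/4.28 + 1/43.9 + 1/8.61 + 1/7.11 = 0.5132.
R_B takes the fraction G_k/ΣG = 0.1406/0.5132 = 0.2741, so I = 3.88 × 0.2741 = 1.063 mA.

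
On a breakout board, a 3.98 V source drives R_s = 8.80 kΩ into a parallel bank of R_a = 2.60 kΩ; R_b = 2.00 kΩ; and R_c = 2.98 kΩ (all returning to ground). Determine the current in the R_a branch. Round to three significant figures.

I ≈ 0.130 mA

Parallel bank: R_p = 1/(1/2.60 + 1/2.00 + 1/2.98) = 0.8195 kΩ.
V_A by voltage divider: V_A = 3.98 × 0.8195/(8.80 + 0.8195) = 0.3391 V.
Branch current I = V_A/R_a = 0.3391/2.60 = 0.1304 mA.
(Equivalently: I_total = 0.4137 mA, then current-divider fraction G_k/ΣG = 0.3152.)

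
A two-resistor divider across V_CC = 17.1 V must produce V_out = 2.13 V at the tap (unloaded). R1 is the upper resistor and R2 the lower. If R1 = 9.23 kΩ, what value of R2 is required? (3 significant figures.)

R2 ≈ 1.31 kΩ

Required fraction k = V_out/V_CC = 0.1246.
Rearranging, R2 = R1·k/(1−k) = 9.23 × 0.1423 = 1.313 kΩ.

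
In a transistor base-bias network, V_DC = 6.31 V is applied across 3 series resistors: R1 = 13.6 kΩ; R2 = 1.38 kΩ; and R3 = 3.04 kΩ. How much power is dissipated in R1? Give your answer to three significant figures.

Series current I = V_DC/ΣR = 6.31/18.02 = 0.3502 mA.
P(R1) = I²·R1 = (0.3502)² × 13.6 = 1.668 mW.

P ≈ 1.67 mW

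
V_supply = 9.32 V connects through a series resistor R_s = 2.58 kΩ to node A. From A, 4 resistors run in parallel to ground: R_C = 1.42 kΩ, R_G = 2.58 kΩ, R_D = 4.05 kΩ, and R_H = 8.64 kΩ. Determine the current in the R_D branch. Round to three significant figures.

Combine the parallel branches: R_p = (1/1.42 + 1/2.58 + 1/4.05 + 1/8.64)⁻¹ = 0.6875 kΩ.
V_A by voltage divider: V_A = 9.32 × 0.6875/(2.58 + 0.6875) = 1.961 V.
I(R_D) = V_A / R_D = 1.961/4.05 = 0.4842 mA.

I ≈ 0.484 mA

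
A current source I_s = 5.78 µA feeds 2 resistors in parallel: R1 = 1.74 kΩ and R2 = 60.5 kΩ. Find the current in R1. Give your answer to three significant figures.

I ≈ 5.62 µA

With just two branches, the current splits inversely with resistance.
I(R1) = 5.78 × 60.5/(1.74 + 60.5) = 5.78 × 0.9720 = 5.618 µA.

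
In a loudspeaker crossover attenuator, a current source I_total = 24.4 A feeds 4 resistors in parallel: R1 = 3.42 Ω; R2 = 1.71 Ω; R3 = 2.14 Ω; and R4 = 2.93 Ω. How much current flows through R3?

Conductances: ΣG = 1/3.42 + 1/1.71 + 1/2.14 + 1/2.93 = 1.686 (1/Ω).
Current divider: I(R3) = I_total · G_k/ΣG = 24.4 × (0.4673/1.686) = 24.4 × 0.2772 = 6.764 A.

I ≈ 6.76 A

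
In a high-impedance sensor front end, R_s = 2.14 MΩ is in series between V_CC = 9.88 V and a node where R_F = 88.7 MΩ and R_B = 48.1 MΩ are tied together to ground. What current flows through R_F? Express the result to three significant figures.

Combine the parallel branches: R_p = (1/88.7 + 1/48.1)⁻¹ = 31.19 MΩ.
Node voltage V_A = V_CC · R_p/(R_s + R_p) = 9.88 × 0.9358 = 9.246 V.
Branch current I = V_A/R_F = 9.246/88.7 = 0.1042 µA.

I ≈ 0.104 µA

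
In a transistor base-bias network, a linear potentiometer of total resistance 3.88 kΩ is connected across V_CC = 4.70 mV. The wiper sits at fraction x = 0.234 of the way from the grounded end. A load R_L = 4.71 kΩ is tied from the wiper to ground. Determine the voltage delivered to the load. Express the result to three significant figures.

Split the track: R_lower = x·R_p = 0.9079 kΩ, R_upper = (1−x)·R_p = 2.972 kΩ.
R_L loads the lower segment: effective lower R = 0.7612 kΩ.
Then V_out = V_CC · 0.7612/(2.972 + 0.7612) = 0.9583 mV.
(Unloaded: V_out = x·V_CC = 1.10 mV.)

V_out ≈ 0.958 mV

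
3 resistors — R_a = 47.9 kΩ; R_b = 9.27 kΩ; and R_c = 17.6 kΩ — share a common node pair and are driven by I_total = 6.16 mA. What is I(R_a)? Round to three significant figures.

I ≈ 0.693 mA

Total conductance ΣG = 1/47.9 + 1/9.27 + 1/17.6 = 0.1856 (units of 1/kΩ).
Current divider: I(R_a) = I_total · G_k/ΣG = 6.16 × (0.02088/0.1856) = 6.16 × 0.1125 = 0.6930 mA.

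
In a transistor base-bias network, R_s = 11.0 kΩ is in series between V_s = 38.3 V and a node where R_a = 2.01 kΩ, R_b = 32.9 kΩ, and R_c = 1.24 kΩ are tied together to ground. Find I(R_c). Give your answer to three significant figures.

I ≈ 1.97 mA

Combine the parallel branches: R_p = (1/2.01 + 1/32.9 + 1/1.24)⁻¹ = 0.7494 kΩ.
V_A by voltage divider: V_A = 38.3 × 0.7494/(11.0 + 0.7494) = 2.443 V.
I(R_c) = V_A / R_c = 2.443/1.24 = 1.970 mA.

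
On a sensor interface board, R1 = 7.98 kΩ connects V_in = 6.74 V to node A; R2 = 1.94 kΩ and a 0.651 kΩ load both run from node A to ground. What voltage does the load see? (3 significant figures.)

V_out ≈ 0.388 V

First combine the lower leg with the load: R2 ‖ R_L = 0.4874 kΩ.
Voltage divider with the loaded lower leg: V_out = 6.74 × 0.4874/(7.98 + 0.4874) = 6.74 × 0.05757 = 0.3880 V.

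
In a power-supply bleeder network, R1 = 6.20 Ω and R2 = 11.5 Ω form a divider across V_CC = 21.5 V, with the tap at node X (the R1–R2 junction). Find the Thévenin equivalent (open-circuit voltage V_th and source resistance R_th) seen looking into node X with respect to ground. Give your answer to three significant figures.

V_th ≈ 14.0 V, R_th ≈ 4.03 Ω

V_th is the unloaded tap voltage: V_CC · R2/(R1+R2) = 21.5 × 0.6497 = 13.97 V.
Zeroing V_CC shorts the top of R1 to ground, so R_th = R1 ‖ R2 = 4.028 Ω.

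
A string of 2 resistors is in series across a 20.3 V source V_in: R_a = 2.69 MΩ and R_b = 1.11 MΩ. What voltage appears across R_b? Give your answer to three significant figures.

V ≈ 5.93 V

ΣR = 2.69 + 1.11 = 3.800 MΩ.
V = V_in · R/ΣR = 20.3 × 0.2921 = 5.930 V.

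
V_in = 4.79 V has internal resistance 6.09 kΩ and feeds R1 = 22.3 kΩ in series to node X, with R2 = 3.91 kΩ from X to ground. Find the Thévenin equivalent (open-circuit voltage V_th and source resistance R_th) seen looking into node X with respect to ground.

V_th ≈ 0.580 V, R_th ≈ 3.44 kΩ

R1' = 6.09 + 22.3 = 28.39 kΩ (source resistance + R1).
With X open, the divider is unloaded: V_th = 4.79 × 3.91/32.30 = 0.5798 V.
Looking into X with the source shorted: R_th = R1'·R2/(R1'+R2) = 28.39 × 3.91/32.30 = 3.437 kΩ.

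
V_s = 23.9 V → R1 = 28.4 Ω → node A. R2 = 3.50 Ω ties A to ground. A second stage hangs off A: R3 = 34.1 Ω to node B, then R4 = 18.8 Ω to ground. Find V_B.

V_B ≈ 0.880 V

The second stage (R3 + R4 = 52.90 Ω) loads node A in parallel with R2.
Effective lower resistance at A: R2 ‖ 52.90 = 3.283 Ω.
V_A = 23.9 × 3.283/(28.4 + 3.283) = 2.476 V.
Stage 2 is unloaded, so V_B = V_A · R4/(R3+R4) = 2.476 × 18.8/52.90 = 0.8801 V.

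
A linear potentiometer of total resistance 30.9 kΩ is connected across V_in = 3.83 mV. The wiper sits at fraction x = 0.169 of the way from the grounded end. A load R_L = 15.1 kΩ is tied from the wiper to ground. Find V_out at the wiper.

Split the track: R_lower = x·R_p = 5.222 kΩ, R_upper = (1−x)·R_p = 25.68 kΩ.
Lower segment in parallel with the load: 5.222 ‖ 15.1 = 3.880 kΩ.
Loaded-divider output: V_out = 3.83 × 0.1313 = 0.5028 mV.
(Unloaded: V_out = x·V_in = 0.647 mV.)

V_out ≈ 0.503 mV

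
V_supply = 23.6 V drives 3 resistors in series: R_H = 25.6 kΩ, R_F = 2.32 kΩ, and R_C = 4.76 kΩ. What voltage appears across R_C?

ΣR = 25.6 + 2.32 + 4.76 = 32.68 kΩ.
Voltage divider: V = V_supply · (4.760 / 32.68) = 23.6 × 0.1457 = 3.437 V.

V ≈ 3.44 V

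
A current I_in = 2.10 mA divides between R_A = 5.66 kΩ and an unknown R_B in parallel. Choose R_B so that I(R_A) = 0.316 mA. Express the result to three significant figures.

R_B ≈ 1.00 kΩ

In a two-way split, I_A/I_in = R_B/(R_A + R_B).
With f = 0.1505, R_B = R_A · f/(1−f) = 5.66 × 0.1771 = 1.003 kΩ.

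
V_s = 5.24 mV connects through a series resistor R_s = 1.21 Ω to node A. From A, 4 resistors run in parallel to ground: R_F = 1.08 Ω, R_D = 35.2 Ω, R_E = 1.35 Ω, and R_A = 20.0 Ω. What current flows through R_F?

Parallel bank: R_p = 1/(1/1.08 + 1/35.2 + 1/1.35 + 1/20.0) = 0.5730 Ω.
V_A = 5.24 × 0.5730/1.783 = 1.684 mV.
Branch current I = V_A/R_F = 1.684/1.08 = 1.559 mA.

I ≈ 1.56 mA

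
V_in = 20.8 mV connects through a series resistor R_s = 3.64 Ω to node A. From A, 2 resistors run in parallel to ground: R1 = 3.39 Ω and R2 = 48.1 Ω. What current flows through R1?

Parallel bank: R_p = 1/(1/3.39 + 1/48.1) = 3.167 Ω.
V_A by voltage divider: V_A = 20.8 × 3.167/(3.64 + 3.167) = 9.677 mV.
I(R1) = V_A / R1 = 9.677/3.39 = 2.855 mA.

I ≈ 2.85 mA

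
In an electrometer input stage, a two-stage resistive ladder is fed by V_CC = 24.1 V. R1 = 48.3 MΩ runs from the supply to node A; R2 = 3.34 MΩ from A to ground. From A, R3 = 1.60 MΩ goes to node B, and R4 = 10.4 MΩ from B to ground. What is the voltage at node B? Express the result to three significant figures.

Looking into the second stage from A: R3 + R4 = 12.00 MΩ appears in parallel with R2.
Effective lower resistance at A: R2 ‖ 12.00 = 2.613 MΩ.
So V_A = 24.1 × 0.05132 = 1.237 V.
Then the unloaded second divider: V_B = V_A × R4/(R3+R4) = 1.237 × 0.8667 = 1.072 V.

V_B ≈ 1.07 V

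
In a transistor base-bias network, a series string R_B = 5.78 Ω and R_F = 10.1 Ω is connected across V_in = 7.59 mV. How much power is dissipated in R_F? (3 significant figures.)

ΣR = 15.88 Ω → I = 7.59/15.88 = 0.4780 mA.
P = I²R = 0.2284 × 10.1 = 2.307 µW.

P ≈ 2.31 µW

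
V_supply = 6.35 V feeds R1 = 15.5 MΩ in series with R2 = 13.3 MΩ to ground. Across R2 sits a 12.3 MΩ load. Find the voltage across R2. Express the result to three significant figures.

First combine the lower leg with the load: R2 ‖ R_L = 6.390 MΩ.
Now apply the divider: V_out = 6.35 × 0.2919 = 1.854 V.

V_out ≈ 1.85 V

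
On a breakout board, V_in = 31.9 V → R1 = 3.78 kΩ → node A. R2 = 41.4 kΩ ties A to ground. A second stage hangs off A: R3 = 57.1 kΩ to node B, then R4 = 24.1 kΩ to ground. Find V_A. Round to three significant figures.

Looking into the second stage from A: R3 + R4 = 81.20 kΩ appears in parallel with R2.
R2 ‖ (R3+R4) = 27.42 kΩ.
So V_A = 31.9 × 0.8788 = 28.04 V.

V_A ≈ 28.0 V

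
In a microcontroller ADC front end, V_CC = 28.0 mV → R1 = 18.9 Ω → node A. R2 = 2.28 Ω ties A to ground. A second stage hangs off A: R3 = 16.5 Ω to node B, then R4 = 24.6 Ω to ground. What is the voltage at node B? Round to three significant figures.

The second stage (R3 + R4 = 41.10 Ω) loads node A in parallel with R2.
Effective lower resistance at A: R2 ‖ 41.10 = 2.160 Ω.
V_A = 28.0 × 2.160/(18.9 + 2.160) = 2.872 mV.
Then the unloaded second divider: V_B = V_A × R4/(R3+R4) = 2.872 × 0.5985 = 1.719 mV.

V_B ≈ 1.72 mV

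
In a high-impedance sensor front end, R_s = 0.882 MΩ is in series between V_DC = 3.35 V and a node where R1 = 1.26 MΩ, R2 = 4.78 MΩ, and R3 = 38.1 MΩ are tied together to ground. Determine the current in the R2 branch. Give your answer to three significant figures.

Combine the parallel branches: R_p = (1/1.26 + 1/4.78 + 1/38.1)⁻¹ = 0.9717 MΩ.
Node voltage V_A = V_DC · R_p/(R_s + R_p) = 3.35 × 0.5242 = 1.756 V.
I(R2) = V_A / R2 = 1.756/4.78 = 0.3674 µA.

I ≈ 0.367 µA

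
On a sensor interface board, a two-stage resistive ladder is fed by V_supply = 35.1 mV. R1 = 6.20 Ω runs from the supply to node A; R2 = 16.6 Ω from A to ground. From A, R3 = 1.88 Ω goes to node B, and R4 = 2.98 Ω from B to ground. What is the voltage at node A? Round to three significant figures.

V_A ≈ 13.2 mV

The second stage (R3 + R4 = 4.860 Ω) loads node A in parallel with R2.
R2 ‖ (R3+R4) = 3.759 Ω.
So V_A = 35.1 × 0.3775 = 13.25 mV.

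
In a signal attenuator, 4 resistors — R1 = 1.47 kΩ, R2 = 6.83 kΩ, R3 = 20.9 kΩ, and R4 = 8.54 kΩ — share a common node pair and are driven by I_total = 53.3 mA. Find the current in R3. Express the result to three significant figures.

I ≈ 2.57 mA

ΣG = 1/1.47 + 1/6.83 + 1/20.9 + 1/8.54 = 0.9916.
Current divider: I(R3) = I_total · G_k/ΣG = 53.3 × (0.04785/0.9916) = 53.3 × 0.04825 = 2.572 mA.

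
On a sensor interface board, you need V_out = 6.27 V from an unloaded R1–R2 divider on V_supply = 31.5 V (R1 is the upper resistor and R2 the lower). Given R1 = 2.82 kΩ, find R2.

R2 ≈ 0.701 kΩ

The divider ratio is R2/(R1+R2) = 6.27/31.5 = 0.1990.
R2 = R1 · 0.1990/(1 − 0.1990) = 0.7008 kΩ.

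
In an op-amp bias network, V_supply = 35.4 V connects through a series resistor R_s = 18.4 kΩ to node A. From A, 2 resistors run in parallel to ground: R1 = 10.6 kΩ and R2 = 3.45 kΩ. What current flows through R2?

I ≈ 1.27 mA

Parallel bank: R_p = 1/(1/10.6 + 1/3.45) = 2.603 kΩ.
V_A = 35.4 × 2.603/21.00 = 4.387 V.
Branch current I = V_A/R2 = 4.387/3.45 = 1.272 mA.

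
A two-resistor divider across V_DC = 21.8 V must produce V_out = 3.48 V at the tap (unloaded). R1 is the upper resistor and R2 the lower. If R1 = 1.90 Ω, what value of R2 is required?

V_out/V_DC = R2/(R1+R2) = 0.1596.
So R2 = R1 · V_out/(V_DC − V_out) = 1.90 × 3.48/(21.8 − 3.48) = 1.90 × 0.1900 = 0.3609 Ω.

R2 ≈ 0.361 Ω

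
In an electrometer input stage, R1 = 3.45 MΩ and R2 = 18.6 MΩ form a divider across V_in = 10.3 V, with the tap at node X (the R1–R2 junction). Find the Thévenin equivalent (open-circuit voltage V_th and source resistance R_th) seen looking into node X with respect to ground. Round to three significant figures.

V_th ≈ 8.69 V, R_th ≈ 2.91 MΩ

V_th is the unloaded tap voltage: V_in · R2/(R1+R2) = 10.3 × 0.8435 = 8.688 V.
Looking into X with the source shorted: R_th = R1·R2/(R1+R2) = 3.450 × 18.6/22.05 = 2.910 MΩ.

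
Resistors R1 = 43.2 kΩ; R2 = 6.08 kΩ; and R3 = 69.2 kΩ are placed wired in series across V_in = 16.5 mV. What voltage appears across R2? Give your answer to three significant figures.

ΣR = 43.2 + 6.08 + 69.2 = 118.5 kΩ.
By the voltage-divider rule, V = 16.5 × 6.080/118.5 = 0.8467 mV.

V ≈ 0.847 mV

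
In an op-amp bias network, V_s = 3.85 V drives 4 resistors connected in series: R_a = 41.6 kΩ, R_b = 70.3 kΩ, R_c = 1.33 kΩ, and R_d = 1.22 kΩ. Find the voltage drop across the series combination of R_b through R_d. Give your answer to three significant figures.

Series total: ΣR = 41.6 + 70.3 + 1.33 + 1.22 = 114.5 kΩ.
R_{R_b..R_d} = 70.3 + 1.33 + 1.22 = 72.85 kΩ.
By the voltage-divider rule, V = 3.85 × 72.85/114.5 = 2.451 V.

V ≈ 2.45 V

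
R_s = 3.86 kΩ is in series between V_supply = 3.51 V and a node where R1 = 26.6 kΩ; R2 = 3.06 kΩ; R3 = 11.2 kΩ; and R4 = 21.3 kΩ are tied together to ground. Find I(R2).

I ≈ 0.391 mA

Equivalent of the parallel group: R_p = 1.998 kΩ.
V_A = 3.51 × 1.998/5.858 = 1.197 V.
Branch current I = V_A/R2 = 1.197/3.06 = 0.3912 mA.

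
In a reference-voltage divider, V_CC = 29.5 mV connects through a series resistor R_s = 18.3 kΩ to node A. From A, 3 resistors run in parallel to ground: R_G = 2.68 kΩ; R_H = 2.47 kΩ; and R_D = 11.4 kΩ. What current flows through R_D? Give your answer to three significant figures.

I ≈ 0.154 µA

Equivalent of the parallel group: R_p = 1.155 kΩ.
V_A = 29.5 × 1.155/19.46 = 1.752 mV.
I(R_D) = V_A / R_D = 1.752/11.4 = 0.1536 µA.
(Check via current divider: I_total = 1.516 µA; share G_k/ΣG = 0.1013 → same result.)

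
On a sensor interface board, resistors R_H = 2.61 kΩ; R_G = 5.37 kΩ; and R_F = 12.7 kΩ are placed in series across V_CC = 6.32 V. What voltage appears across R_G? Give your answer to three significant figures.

ΣR = 2.61 + 5.37 + 12.7 = 20.68 kΩ.
By the voltage-divider rule, V = 6.32 × 5.370/20.68 = 1.641 V.

V ≈ 1.64 V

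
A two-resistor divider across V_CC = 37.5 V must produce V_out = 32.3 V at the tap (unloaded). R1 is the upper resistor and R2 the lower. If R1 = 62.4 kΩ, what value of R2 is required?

R2 ≈ 388 kΩ

The divider ratio is R2/(R1+R2) = 32.3/37.5 = 0.8613.
Rearranging, R2 = R1·k/(1−k) = 62.4 × 6.212 = 387.6 kΩ.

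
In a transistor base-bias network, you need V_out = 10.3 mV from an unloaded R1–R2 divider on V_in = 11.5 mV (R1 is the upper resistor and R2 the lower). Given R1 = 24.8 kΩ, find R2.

R2 ≈ 213 kΩ

Required fraction k = V_out/V_in = 0.8957.
R2 = R1 · 0.8957/(1 − 0.8957) = 212.9 kΩ.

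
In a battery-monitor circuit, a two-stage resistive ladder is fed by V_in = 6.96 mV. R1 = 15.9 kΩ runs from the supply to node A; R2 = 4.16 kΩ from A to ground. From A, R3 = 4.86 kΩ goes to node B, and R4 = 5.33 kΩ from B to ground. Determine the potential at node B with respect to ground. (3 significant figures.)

V_B ≈ 0.570 mV

Node A sees R2 in parallel with the series input of stage 2, R3 + R4 = 10.19 kΩ.
Effective lower resistance at A: R2 ‖ 10.19 = 2.954 kΩ.
So V_A = 6.96 × 0.1567 = 1.090 mV.
Stage 2 is unloaded, so V_B = V_A · R4/(R3+R4) = 1.090 × 5.33/10.19 = 0.5704 mV.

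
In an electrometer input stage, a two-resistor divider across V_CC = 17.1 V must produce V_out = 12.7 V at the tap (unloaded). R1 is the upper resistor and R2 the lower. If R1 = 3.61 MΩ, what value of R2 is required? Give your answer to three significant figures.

V_out/V_CC = R2/(R1+R2) = 0.7427.
So R2 = R1 · V_out/(V_CC − V_out) = 3.61 × 12.7/(17.1 − 12.7) = 3.61 × 2.886 = 10.42 MΩ.

R2 ≈ 10.4 MΩ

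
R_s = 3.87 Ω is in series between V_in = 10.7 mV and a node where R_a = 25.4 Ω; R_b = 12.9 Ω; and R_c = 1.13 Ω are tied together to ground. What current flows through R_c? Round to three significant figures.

Combine the parallel branches: R_p = (1/25.4 + 1/12.9 + 1/1.13)⁻¹ = 0.9982 Ω.
Node voltage V_A = V_in · R_p/(R_s + R_p) = 10.7 × 0.2050 = 2.194 mV.
Branch current I = V_A/R_c = 2.194/1.13 = 1.942 mA.

I ≈ 1.94 mA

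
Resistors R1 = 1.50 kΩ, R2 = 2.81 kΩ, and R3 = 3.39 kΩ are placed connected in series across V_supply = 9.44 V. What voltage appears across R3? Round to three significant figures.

ΣR = 1.50 + 2.81 + 3.39 = 7.700 kΩ.
By the voltage-divider rule, V = 9.44 × 3.390/7.700 = 4.156 V.

V ≈ 4.16 V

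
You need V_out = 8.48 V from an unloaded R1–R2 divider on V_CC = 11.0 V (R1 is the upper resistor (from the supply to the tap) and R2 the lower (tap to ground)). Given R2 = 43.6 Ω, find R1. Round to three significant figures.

R1 ≈ 13.0 Ω

Required fraction k = V_out/V_CC = 0.7709.
So R1 = R2 · (V_CC/V_out − 1) = 43.6 × (11.0/8.48 − 1) = 43.6 × 0.2972 = 12.96 Ω.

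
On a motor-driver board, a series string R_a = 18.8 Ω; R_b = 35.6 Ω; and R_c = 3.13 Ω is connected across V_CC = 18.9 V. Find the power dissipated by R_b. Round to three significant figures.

Series current I = V_CC/ΣR = 18.9/57.53 = 0.3285 A.
P = I²R = 0.1079 × 35.6 = 3.842 W.

P ≈ 3.84 W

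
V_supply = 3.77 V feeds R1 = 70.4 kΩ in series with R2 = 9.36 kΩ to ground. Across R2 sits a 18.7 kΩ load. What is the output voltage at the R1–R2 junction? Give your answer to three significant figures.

V_out ≈ 0.307 V

First combine the lower leg with the load: R2 ‖ R_L = 6.238 kΩ.
Then V_out = V_supply · R2'/(R1 + R2') = 3.77 × 6.238/76.64 = 0.3069 V.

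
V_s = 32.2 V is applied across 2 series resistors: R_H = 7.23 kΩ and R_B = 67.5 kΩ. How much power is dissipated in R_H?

P ≈ 1.34 mW

The common current is I = 32.2/74.73 = 0.4309 mA.
P(R_H) = I²·R_H = (0.4309)² × 7.23 = 1.342 mW.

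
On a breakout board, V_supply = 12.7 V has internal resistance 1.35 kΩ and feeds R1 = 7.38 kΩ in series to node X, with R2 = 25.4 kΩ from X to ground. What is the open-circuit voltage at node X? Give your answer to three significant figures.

R1' = 1.35 + 7.38 = 8.730 kΩ (source resistance + R1).
With X open, the divider is unloaded: V_th = 12.7 × 25.4/34.13 = 9.452 V.

V_th ≈ 9.45 V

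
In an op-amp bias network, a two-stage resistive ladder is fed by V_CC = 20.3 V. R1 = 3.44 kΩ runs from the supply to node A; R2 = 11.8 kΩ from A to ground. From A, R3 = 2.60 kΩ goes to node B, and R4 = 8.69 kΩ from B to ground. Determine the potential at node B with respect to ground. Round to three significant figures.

Looking into the second stage from A: R3 + R4 = 11.29 kΩ appears in parallel with R2.
Effective lower resistance at A: R2 ‖ 11.29 = 5.770 kΩ.
V_A = 20.3 × 5.770/(3.44 + 5.770) = 12.72 V.
Then the unloaded second divider: V_B = V_A × R4/(R3+R4) = 12.72 × 0.7697 = 9.789 V.

V_B ≈ 9.79 V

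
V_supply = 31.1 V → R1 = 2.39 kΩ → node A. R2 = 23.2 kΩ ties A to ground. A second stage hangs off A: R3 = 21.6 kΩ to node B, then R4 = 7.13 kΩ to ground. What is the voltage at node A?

The second stage (R3 + R4 = 28.73 kΩ) loads node A in parallel with R2.
R2 ‖ (R3+R4) = 12.84 kΩ.
First divider: V_A = V_supply · 12.84/(2.39 + 12.84) = 26.22 V.

V_A ≈ 26.2 V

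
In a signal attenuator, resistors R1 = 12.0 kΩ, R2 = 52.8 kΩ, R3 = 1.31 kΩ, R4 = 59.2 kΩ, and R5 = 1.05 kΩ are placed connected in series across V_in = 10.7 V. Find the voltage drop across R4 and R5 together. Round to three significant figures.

V ≈ 5.10 V

Total series resistance ΣR = 12.0 + 52.8 + 1.31 + 59.2 + 1.05 = 126.4 kΩ.
R_{R4..R5} = 59.2 + 1.05 = 60.25 kΩ.
Voltage divider: V = V_in · (60.25 / 126.4) = 10.7 × 0.4768 = 5.102 V.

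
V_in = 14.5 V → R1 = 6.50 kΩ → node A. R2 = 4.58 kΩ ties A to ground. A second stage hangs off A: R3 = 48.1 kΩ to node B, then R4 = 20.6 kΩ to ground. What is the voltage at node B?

The second stage (R3 + R4 = 68.70 kΩ) loads node A in parallel with R2.
Effective lower resistance at A: R2 ‖ 68.70 = 4.294 kΩ.
So V_A = 14.5 × 0.3978 = 5.768 V.
Then the unloaded second divider: V_B = V_A × R4/(R3+R4) = 5.768 × 0.2999 = 1.730 V.

V_B ≈ 1.73 V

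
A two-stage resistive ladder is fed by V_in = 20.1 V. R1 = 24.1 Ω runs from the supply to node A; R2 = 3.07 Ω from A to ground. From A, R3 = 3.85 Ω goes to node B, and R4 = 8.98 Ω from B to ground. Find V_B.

Looking into the second stage from A: R3 + R4 = 12.83 Ω appears in parallel with R2.
Effective lower resistance at A: R2 ‖ 12.83 = 2.477 Ω.
V_A = 20.1 × 2.477/(24.1 + 2.477) = 1.874 V.
V_B = V_A × 0.6999 = 1.311 V.

V_B ≈ 1.31 V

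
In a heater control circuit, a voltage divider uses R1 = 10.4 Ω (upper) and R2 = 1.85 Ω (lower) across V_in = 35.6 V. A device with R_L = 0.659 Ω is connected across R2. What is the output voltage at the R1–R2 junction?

V_out ≈ 1.59 V

The load sits in parallel with R2, giving an effective lower resistance R2' = R2·R_L/(R2+R_L) = 0.4859 Ω.
Then V_out = V_in · R2'/(R1 + R2') = 35.6 × 0.4859/10.89 = 1.589 V.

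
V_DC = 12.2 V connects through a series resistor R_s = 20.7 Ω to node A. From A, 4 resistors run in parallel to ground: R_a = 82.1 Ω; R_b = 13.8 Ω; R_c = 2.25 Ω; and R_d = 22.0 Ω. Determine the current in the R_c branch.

I ≈ 0.421 A

Parallel bank: R_p = 1/(1/82.1 + 1/13.8 + 1/2.25 + 1/22.0) = 1.741 Ω.
V_A = 12.2 × 1.741/22.44 = 0.9462 V.
Branch current I = V_A/R_c = 0.9462/2.25 = 0.4206 A.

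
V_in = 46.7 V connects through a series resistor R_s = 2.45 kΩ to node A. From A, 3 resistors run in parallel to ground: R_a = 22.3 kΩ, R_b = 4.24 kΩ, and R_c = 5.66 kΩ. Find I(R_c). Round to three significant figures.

Equivalent of the parallel group: R_p = 2.186 kΩ.
Node voltage V_A = V_in · R_p/(R_s + R_p) = 46.7 × 0.4716 = 22.02 V.
I(R_c) = V_A / R_c = 22.02/5.66 = 3.891 mA.

I ≈ 3.89 mA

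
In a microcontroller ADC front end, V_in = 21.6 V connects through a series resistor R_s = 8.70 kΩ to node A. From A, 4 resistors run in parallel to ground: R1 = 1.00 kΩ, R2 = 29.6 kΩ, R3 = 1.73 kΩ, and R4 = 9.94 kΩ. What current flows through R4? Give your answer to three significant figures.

I ≈ 0.137 mA

Equivalent of the parallel group: R_p = 0.5840 kΩ.
Node voltage V_A = V_in · R_p/(R_s + R_p) = 21.6 × 0.06290 = 1.359 V.
I(R4) = V_A / R4 = 1.359/9.94 = 0.1367 mA.
(Check via current divider: I_total = 2.327 mA; share G_k/ΣG = 0.05875 → same result.)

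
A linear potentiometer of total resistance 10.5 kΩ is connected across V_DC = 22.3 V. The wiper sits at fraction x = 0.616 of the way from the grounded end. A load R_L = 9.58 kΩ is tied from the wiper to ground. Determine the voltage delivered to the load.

Split the track: R_lower = x·R_p = 6.468 kΩ, R_upper = (1−x)·R_p = 4.032 kΩ.
R_L loads the lower segment: effective lower R = 3.861 kΩ.
Loaded-divider output: V_out = 22.3 × 0.4892 = 10.91 V.

V_out ≈ 10.9 V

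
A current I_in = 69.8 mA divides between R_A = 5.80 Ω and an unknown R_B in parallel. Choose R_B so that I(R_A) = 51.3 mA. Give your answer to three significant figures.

R_B ≈ 16.1 Ω

Two-branch current divider: I_A = I_in · R_B/(R_A + R_B).
With f = 0.7350, R_B = R_A · f/(1−f) = 5.80 × 2.773 = 16.08 Ω.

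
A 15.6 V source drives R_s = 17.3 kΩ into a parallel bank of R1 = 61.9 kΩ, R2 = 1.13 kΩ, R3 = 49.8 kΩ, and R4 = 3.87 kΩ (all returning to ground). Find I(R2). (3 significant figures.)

Combine the parallel branches: R_p = (1/61.9 + 1/1.13 + 1/49.8 + 1/3.87)⁻¹ = 0.8478 kΩ.
V_A = 15.6 × 0.8478/18.15 = 0.7287 V.
Branch current I = V_A/R2 = 0.7287/1.13 = 0.6449 mA.
(Equivalently: I_total = 0.8596 mA, then current-divider fraction G_k/ΣG = 0.7502.)

I ≈ 0.645 mA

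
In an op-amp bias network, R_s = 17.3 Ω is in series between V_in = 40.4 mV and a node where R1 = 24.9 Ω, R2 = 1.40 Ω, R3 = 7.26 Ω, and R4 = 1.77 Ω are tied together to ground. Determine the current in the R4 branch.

I ≈ 0.871 mA

Equivalent of the parallel group: R_p = 0.6863 Ω.
Node voltage V_A = V_in · R_p/(R_s + R_p) = 40.4 × 0.03816 = 1.541 mV.
Branch current I = V_A/R4 = 1.541/1.77 = 0.8709 mA.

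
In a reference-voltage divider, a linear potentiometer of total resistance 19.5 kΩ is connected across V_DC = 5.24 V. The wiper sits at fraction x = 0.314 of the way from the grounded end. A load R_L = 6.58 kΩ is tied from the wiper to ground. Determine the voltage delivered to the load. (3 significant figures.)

V_out ≈ 1.00 V

Lower segment x·R_p = 6.123 kΩ; upper segment (1−x)·R_p = 13.38 kΩ.
Lower segment in parallel with the load: 6.123 ‖ 6.58 = 3.172 kΩ.
Then V_out = V_DC · 3.172/(13.38 + 3.172) = 1.004 V.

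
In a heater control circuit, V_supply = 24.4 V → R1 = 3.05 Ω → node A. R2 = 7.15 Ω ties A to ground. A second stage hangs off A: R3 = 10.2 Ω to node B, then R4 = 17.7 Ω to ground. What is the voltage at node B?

The second stage (R3 + R4 = 27.90 Ω) loads node A in parallel with R2.
Effective lower resistance at A: R2 ‖ 27.90 = 5.691 Ω.
So V_A = 24.4 × 0.6511 = 15.89 V.
V_B = V_A × 0.6344 = 10.08 V.

V_B ≈ 10.1 V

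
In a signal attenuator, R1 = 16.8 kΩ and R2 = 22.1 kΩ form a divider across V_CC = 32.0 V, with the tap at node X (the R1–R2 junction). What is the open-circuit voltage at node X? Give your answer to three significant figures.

V_th ≈ 18.2 V

V_th is the unloaded tap voltage: V_CC · R2/(R1+R2) = 32.0 × 0.5681 = 18.18 V.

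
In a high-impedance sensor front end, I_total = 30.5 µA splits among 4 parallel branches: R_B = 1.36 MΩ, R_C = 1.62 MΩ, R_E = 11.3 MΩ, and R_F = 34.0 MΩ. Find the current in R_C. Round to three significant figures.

I ≈ 12.8 µA

Conductances: ΣG = 1/1.36 + 1/1.62 + 1/11.3 + 1/34.0 = 1.470 (1/MΩ).
By the current-divider rule, I = I_total · G_k/ΣG = 30.5 × 0.4198 = 12.80 µA.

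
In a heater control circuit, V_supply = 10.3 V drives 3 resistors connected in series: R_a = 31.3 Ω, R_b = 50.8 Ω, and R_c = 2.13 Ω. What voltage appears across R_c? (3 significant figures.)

ΣR = 31.3 + 50.8 + 2.13 = 84.23 Ω.
V = V_supply · R/ΣR = 10.3 × 0.02529 = 0.2605 V.

V ≈ 0.260 V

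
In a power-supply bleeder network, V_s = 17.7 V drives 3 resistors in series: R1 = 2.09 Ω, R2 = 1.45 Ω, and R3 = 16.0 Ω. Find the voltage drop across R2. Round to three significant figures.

V ≈ 1.31 V

ΣR = 2.09 + 1.45 + 16.0 = 19.54 Ω.
Voltage divider: V = V_s · (1.450 / 19.54) = 17.7 × 0.07421 = 1.313 V.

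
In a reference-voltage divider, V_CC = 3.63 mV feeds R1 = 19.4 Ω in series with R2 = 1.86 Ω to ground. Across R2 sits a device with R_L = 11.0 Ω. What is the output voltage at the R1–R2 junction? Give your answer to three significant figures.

V_out ≈ 0.275 mV

The load sits in parallel with R2, giving an effective lower resistance R2' = R2·R_L/(R2+R_L) = 1.591 Ω.
Then V_out = V_CC · R2'/(R1 + R2') = 3.63 × 1.591/20.99 = 0.2751 mV.
(Unloaded it would be 0.318 mV; the load pulls it down.)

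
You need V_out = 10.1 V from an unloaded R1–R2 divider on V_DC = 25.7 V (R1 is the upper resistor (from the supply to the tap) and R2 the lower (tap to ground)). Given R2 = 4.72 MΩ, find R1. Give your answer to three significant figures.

R1 ≈ 7.29 MΩ

Required fraction k = V_out/V_DC = 0.3930.
So R1 = R2 · (V_DC/V_out − 1) = 4.72 × (25.7/10.1 − 1) = 4.72 × 1.545 = 7.290 MΩ.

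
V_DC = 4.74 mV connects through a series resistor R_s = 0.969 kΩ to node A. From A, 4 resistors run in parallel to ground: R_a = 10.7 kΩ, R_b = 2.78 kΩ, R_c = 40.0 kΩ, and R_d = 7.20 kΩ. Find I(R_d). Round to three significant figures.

Parallel bank: R_p = 1/(1/10.7 + 1/2.78 + 1/40.0 + 1/7.20) = 1.621 kΩ.
V_A by voltage divider: V_A = 4.74 × 1.621/(0.969 + 1.621) = 2.966 mV.
Branch current I = V_A/R_d = 2.966/7.20 = 0.4120 µA.

I ≈ 0.412 µA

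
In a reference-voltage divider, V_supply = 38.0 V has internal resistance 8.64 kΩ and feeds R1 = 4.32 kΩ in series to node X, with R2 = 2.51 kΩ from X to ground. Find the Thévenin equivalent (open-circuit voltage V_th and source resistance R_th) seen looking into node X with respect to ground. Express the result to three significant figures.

V_th ≈ 6.17 V, R_th ≈ 2.10 kΩ

R1' = 8.64 + 4.32 = 12.96 kΩ (source resistance + R1).
V_th is the unloaded tap voltage: V_supply · R2/(R1'+R2) = 38.0 × 0.1622 = 6.165 V.
Zeroing V_supply shorts the top of R1' to ground, so R_th = R1' ‖ R2 = 2.103 kΩ.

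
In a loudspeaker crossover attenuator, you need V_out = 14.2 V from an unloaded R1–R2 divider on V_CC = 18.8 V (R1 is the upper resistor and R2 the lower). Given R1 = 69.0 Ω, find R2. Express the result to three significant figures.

R2 ≈ 213 Ω

V_out/V_CC = R2/(R1+R2) = 0.7553.
Rearranging, R2 = R1·k/(1−k) = 69.0 × 3.087 = 213.0 Ω.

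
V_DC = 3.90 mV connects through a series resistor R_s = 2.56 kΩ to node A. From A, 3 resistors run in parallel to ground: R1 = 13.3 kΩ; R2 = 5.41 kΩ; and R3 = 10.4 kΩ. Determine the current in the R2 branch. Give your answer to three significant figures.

Equivalent of the parallel group: R_p = 2.808 kΩ.
V_A = 3.90 × 2.808/5.368 = 2.040 mV.
I(R2) = V_A / R2 = 2.040/5.41 = 0.3771 µA.

I ≈ 0.377 µA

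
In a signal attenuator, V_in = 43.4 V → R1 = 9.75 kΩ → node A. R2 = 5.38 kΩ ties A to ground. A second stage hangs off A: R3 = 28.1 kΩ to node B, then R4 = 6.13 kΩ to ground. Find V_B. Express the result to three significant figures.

Node A sees R2 in parallel with the series input of stage 2, R3 + R4 = 34.23 kΩ.
Effective lower resistance at A: R2 ‖ 34.23 = 4.649 kΩ.
First divider: V_A = V_in · 4.649/(9.75 + 4.649) = 14.01 V.
Stage 2 is unloaded, so V_B = V_A · R4/(R3+R4) = 14.01 × 6.13/34.23 = 2.510 V.

V_B ≈ 2.51 V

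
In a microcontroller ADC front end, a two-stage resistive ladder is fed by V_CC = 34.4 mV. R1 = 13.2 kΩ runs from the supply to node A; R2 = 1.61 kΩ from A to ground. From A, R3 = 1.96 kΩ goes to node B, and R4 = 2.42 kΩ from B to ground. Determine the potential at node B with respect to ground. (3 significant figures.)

Looking into the second stage from A: R3 + R4 = 4.380 kΩ appears in parallel with R2.
R2 ‖ (R3+R4) = 1.177 kΩ.
First divider: V_A = V_CC · 1.177/(13.2 + 1.177) = 2.817 mV.
Then the unloaded second divider: V_B = V_A × R4/(R3+R4) = 2.817 × 0.5525 = 1.556 mV.

V_B ≈ 1.56 mV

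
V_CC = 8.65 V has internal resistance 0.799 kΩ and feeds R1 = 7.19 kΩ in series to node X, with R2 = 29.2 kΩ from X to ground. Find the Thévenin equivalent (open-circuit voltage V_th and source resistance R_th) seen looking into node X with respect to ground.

R1' = 0.799 + 7.19 = 7.989 kΩ (source resistance + R1).
With X open, the divider is unloaded: V_th = 8.65 × 29.2/37.19 = 6.792 V.
Looking into X with the source shorted: R_th = R1'·R2/(R1'+R2) = 7.989 × 29.2/37.19 = 6.273 kΩ.

V_th ≈ 6.79 V, R_th ≈ 6.27 kΩ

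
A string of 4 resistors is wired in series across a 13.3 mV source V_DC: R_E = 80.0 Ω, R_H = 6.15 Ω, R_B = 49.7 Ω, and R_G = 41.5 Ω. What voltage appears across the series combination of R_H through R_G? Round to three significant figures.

ΣR = 80.0 + 6.15 + 49.7 + 41.5 = 177.3 Ω.
R_{R_H..R_G} = 6.15 + 49.7 + 41.5 = 97.35 Ω.
By the voltage-divider rule, V = 13.3 × 97.35/177.3 = 7.301 mV.

V ≈ 7.30 mV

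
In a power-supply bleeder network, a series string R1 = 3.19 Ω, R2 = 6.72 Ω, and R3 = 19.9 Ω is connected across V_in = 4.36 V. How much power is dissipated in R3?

The common current is I = 4.36/29.81 = 0.1463 A.
P = I²R = 0.02139 × 19.9 = 0.4257 W.

P ≈ 0.426 W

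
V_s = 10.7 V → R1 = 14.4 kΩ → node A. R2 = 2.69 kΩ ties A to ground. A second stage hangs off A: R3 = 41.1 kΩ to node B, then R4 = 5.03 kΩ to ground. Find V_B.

Node A sees R2 in parallel with the series input of stage 2, R3 + R4 = 46.13 kΩ.
R2 ‖ (R3+R4) = 2.542 kΩ.
V_A = 10.7 × 2.542/(14.4 + 2.542) = 1.605 V.
Stage 2 is unloaded, so V_B = V_A · R4/(R3+R4) = 1.605 × 5.03/46.13 = 0.1750 V.

V_B ≈ 0.175 V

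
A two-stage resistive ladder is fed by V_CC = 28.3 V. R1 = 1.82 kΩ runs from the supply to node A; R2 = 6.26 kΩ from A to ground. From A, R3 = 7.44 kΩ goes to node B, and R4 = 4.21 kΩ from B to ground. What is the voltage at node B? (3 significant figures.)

V_B ≈ 7.07 V

Node A sees R2 in parallel with the series input of stage 2, R3 + R4 = 11.65 kΩ.
R2 ‖ (R3+R4) = 4.072 kΩ.
First divider: V_A = V_CC · 4.072/(1.82 + 4.072) = 19.56 V.
Then the unloaded second divider: V_B = V_A × R4/(R3+R4) = 19.56 × 0.3614 = 7.068 V.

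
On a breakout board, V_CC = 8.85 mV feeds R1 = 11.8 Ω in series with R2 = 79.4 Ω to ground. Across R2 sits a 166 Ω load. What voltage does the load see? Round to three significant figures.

R2 ‖ R_L = (79.4 × 166)/(79.4 + 166) = 53.71 Ω.
Voltage divider with the loaded lower leg: V_out = 8.85 × 53.71/(11.8 + 53.71) = 8.85 × 0.8199 = 7.256 mV.
(Unloaded it would be 7.70 mV; the load pulls it down.)

V_out ≈ 7.26 mV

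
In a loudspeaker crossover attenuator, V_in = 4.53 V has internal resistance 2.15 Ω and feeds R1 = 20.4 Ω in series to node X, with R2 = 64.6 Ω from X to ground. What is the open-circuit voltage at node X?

V_th ≈ 3.36 V

R1' = 2.15 + 20.4 = 22.55 Ω (source resistance + R1).
Open-circuit (no load on X): V_th = V_in · R2/(R1' + R2) = 4.53 × 64.6/(22.55 + 64.6) = 3.358 V.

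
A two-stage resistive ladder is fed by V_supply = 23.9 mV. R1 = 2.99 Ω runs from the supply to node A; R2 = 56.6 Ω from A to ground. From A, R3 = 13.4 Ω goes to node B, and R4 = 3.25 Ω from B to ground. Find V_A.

Looking into the second stage from A: R3 + R4 = 16.65 Ω appears in parallel with R2.
R2 ‖ (R3+R4) = 12.87 Ω.
V_A = 23.9 × 12.87/(2.99 + 12.87) = 19.39 mV.

V_A ≈ 19.4 mV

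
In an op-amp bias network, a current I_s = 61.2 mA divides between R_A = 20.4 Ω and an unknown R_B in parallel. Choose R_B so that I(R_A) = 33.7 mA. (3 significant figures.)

R_B ≈ 25.0 Ω

The fraction through R_A equals R_B/(R_A+R_B).
With f = 0.5507, R_B = R_A · f/(1−f) = 20.4 × 1.225 = 25.00 Ω.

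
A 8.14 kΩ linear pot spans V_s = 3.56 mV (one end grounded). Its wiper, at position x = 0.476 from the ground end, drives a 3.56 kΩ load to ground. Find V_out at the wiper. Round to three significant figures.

The pot divides into 4.265 kΩ above the wiper and 3.875 kΩ below.
(x·R_p) ‖ R_L = 1.855 kΩ.
V_out = 3.56 × 1.855/(4.265 + 1.855) = 1.079 mV.

V_out ≈ 1.08 mV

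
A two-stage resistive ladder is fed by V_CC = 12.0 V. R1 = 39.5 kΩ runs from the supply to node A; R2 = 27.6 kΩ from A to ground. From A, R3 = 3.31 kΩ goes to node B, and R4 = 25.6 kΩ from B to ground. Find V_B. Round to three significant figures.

The second stage (R3 + R4 = 28.91 kΩ) loads node A in parallel with R2.
R2 ‖ (R3+R4) = 14.12 kΩ.
V_A = 12.0 × 14.12/(39.5 + 14.12) = 3.160 V.
V_B = V_A × 0.8855 = 2.798 V.

V_B ≈ 2.80 V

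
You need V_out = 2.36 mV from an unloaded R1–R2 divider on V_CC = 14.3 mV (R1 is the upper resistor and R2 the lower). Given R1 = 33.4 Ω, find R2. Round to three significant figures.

R2 ≈ 6.60 Ω

Required fraction k = V_out/V_CC = 0.1650.
R2 = R1 · 0.1650/(1 − 0.1650) = 6.602 Ω.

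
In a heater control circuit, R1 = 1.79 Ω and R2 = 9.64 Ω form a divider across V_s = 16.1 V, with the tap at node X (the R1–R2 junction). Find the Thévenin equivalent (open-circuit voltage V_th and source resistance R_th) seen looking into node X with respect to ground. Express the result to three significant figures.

With X open, the divider is unloaded: V_th = 16.1 × 9.64/11.43 = 13.58 V.
With V_s suppressed (replaced by a short), R_th = R1 ‖ R2 = (1.790 × 9.64)/(1.790 + 9.64) = 1.510 Ω.

V_th ≈ 13.6 V, R_th ≈ 1.51 Ω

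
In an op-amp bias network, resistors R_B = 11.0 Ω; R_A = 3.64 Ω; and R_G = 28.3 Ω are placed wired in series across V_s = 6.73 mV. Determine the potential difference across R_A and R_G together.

ΣR = 11.0 + 3.64 + 28.3 = 42.94 Ω.
R_{R_A..R_G} = 3.64 + 28.3 = 31.94 Ω.
V = V_s · R/ΣR = 6.73 × 0.7438 = 5.006 mV.

V ≈ 5.01 mV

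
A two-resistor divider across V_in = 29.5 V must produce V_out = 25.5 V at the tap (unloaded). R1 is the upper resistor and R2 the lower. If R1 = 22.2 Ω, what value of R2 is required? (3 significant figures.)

R2 ≈ 142 Ω

Required fraction k = V_out/V_in = 0.8644.
So R2 = R1 · V_out/(V_in − V_out) = 22.2 × 25.5/(29.5 − 25.5) = 22.2 × 6.375 = 141.5 Ω.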